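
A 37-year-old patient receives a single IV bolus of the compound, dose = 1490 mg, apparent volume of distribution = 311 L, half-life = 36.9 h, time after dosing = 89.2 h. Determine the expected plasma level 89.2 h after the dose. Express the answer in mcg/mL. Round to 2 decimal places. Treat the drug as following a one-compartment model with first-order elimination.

C₀ = Dose / Vd = 1490 / 311 = 4.791 mg/L
k = ln2 / t½ = 0.693147 / 36.9 = 0.01878 h⁻¹
C = C₀ · e^(−k·t) = 4.791 × e^(−0.01878 × 89.2)
  = 4.791 × 0.1873 = 0.8974 mg/L
(0.8974 mg/L = 0.8974 mcg/mL)

0.90 mcg/mL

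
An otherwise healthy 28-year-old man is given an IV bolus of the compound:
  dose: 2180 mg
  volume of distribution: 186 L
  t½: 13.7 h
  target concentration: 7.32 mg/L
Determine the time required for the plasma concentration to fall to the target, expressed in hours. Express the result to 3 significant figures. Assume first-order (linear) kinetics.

C₀ = Dose / Vd = 2180 / 186 = 11.72 mg/L
k = ln2 / t½ = 0.693147 / 13.7 = 0.05059 h⁻¹
t = ln(C₀ / C) / k = ln(11.72 / 7.32) / 0.05059
  = ln(1.601) / 0.05059 = 0.4706 / 0.05059 = 9.302 h

9.30 h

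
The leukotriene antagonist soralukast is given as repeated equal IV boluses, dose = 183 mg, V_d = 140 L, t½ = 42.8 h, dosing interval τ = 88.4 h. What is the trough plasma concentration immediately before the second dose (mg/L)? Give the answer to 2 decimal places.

0.31 mg/L

C₀ per dose = Dose / Vd = 183 / 140 = 1.307 mg/L
k = ln2 / t½ = 0.693147 / 42.8 = 0.01620 h⁻¹
Fraction remaining after one interval: r = e^(−kτ) = e^(−0.01620 × 88.4) = 0.2388
Before dose 2, 1 dose has been given (aged 1τ).
C_trough = C₀ × r = 1.307 × 0.2388 = 0.3121 mg/L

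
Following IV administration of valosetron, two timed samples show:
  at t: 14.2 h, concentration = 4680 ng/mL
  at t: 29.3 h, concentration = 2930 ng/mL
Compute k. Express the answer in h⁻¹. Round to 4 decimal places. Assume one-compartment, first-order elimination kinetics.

k = ln(C₁/C₂) / (t₂ − t₁) = ln(4680/2930) / (29.3 − 14.2)
  = 0.4683 / 15.10 = 0.03101 h⁻¹

0.0310 h⁻¹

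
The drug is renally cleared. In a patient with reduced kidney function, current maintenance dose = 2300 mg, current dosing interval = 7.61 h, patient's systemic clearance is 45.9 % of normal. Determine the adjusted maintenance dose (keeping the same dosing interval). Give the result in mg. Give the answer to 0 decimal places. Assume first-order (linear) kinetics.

1056 mg

To keep the same average steady-state level, dosing rate must scale with clearance.
CL ratio = 45.9 / 100 = 0.4590
New dose (same interval) = 2300 × 0.4590 = 1056 mg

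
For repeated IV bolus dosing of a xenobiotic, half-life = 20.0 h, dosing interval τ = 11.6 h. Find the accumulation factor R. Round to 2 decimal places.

k = ln2 / t½ = 0.693147 / 20.0 = 0.03466 h⁻¹
e^(−kτ) = e^(−0.03466 × 11.6) = 0.6689
Accumulation ratio R = 1 / (1 − e^(−kτ)) = 1 / (1 − 0.6689) = 3.020

3.02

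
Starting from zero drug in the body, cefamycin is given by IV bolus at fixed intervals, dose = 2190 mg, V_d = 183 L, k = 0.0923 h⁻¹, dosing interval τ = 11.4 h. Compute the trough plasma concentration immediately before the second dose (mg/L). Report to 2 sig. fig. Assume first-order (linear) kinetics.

4.2 mg/L

C₀ per dose = Dose / Vd = 2190 / 183 = 11.97 mg/L
Fraction remaining after one interval: r = e^(−kτ) = e^(−0.09230 × 11.4) = 0.3492
Before dose 2, 1 dose has been given (aged 1τ).
C_trough = C₀ × r = 11.97 × 0.3492 = 4.180 mg/L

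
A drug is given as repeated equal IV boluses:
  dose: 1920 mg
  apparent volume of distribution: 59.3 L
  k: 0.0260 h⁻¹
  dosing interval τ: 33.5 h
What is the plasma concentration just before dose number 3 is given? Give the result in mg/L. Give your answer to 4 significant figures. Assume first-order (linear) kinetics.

19.22 mg/L

C₀ per dose = Dose / Vd = 1920 / 59.3 = 32.38 mg/L
Fraction remaining after one interval: r = e^(−kτ) = e^(−0.02600 × 33.5) = 0.4185
Before dose 3, 2 doses have been given (aged 1τ, 2τ).
C_trough = C₀ × (r + r²) = 32.38 × (0.4185 + 0.1751) = 19.22 mg/L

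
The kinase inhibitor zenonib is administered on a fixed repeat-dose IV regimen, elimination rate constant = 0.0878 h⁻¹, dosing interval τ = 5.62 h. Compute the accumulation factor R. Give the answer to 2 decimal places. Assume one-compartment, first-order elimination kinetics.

2.57

e^(−kτ) = e^(−0.08780 × 5.62) = 0.6105
Accumulation ratio R = 1 / (1 − e^(−kτ)) = 1 / (1 − 0.6105) = 2.567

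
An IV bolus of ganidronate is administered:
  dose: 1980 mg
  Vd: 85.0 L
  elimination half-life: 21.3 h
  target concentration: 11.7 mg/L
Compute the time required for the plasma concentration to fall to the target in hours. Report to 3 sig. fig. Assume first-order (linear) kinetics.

21.2 h

C₀ = Dose / Vd = 1980 / 85.0 = 23.29 mg/L
k = ln2 / t½ = 0.693147 / 21.3 = 0.03254 h⁻¹
t = ln(C₀ / C) / k = ln(23.29 / 11.7) / 0.03254
  = ln(1.991) / 0.03254 = 0.6886 / 0.03254 = 21.16 h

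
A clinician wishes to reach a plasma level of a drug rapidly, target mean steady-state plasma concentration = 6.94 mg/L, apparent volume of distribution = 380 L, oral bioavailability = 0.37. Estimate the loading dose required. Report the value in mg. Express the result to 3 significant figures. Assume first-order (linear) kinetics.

7130 mg

LD = Css × Vd / F = 6.94 × 380 / 0.37 = 7128 mg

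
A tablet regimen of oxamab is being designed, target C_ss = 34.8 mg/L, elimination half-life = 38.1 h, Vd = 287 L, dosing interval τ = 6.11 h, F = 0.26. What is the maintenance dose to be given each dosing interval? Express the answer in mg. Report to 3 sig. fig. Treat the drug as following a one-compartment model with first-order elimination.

4270 mg

k = ln2 / t½ = 0.693147 / 38.1 = 0.01819 h⁻¹
CL = k × Vd = 0.01819 × 287 = 5.221 L/h
At steady state, F × (Dose/τ) = Css × CL.
Dose = Css × CL × τ / F = 34.8 × 5.221 × 6.11 / 0.26 = 4270 mg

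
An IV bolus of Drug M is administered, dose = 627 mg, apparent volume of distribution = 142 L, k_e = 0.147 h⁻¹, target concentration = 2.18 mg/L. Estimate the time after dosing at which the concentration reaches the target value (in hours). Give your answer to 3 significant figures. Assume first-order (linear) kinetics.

4.80 h

C₀ = Dose / Vd = 627.0 / 142 = 4.415 mg/L
t = ln(C₀ / C) / k = ln(4.415 / 2.18) / 0.1470
  = ln(2.025) / 0.1470 = 0.7056 / 0.1470 = 4.800 h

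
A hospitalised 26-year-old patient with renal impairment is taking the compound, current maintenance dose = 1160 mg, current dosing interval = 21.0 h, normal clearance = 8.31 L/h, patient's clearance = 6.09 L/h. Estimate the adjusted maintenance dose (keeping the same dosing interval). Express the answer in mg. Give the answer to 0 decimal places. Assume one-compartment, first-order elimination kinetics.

850 mg

To keep the same average steady-state level, dosing rate must scale with clearance.
CL ratio = 6.09 / 8.31 = 0.7329
New dose (same interval) = 1160 × 0.7329 = 850.2 mg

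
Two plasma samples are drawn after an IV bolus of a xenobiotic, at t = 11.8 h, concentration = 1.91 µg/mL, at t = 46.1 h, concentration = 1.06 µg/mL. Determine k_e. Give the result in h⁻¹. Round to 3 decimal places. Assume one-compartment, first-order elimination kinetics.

0.017 h⁻¹

k = ln(C₁/C₂) / (t₂ − t₁) = ln(1.91/1.06) / (46.1 − 11.8)
  = 0.5888 / 34.30 = 0.01717 h⁻¹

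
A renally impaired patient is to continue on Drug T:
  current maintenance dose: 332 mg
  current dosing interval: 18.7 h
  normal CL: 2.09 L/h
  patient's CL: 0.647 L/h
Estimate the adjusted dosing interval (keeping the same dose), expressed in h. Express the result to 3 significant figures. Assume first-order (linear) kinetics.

To keep the same average steady-state level, dosing rate must scale with clearance.
CL ratio = 0.647 / 2.09 = 0.3096
New interval (same dose) = 18.7 / 0.3096 = 60.40 h

60.4 h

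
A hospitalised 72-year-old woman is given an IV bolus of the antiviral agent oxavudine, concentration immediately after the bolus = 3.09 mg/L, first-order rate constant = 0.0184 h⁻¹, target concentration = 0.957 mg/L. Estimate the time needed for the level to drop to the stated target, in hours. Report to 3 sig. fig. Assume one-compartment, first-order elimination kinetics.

63.7 h

t = ln(C₀ / C) / k = ln(3.090 / 0.957) / 0.01840
  = ln(3.229) / 0.01840 = 1.172 / 0.01840 = 63.70 h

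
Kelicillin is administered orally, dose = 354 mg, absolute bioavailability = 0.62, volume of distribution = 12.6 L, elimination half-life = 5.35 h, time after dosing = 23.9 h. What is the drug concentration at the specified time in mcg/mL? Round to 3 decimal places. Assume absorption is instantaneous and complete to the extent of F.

0.787 mcg/mL

Amount reaching circulation = F × Dose = 0.62 × 354.0 = 219.5 mg
C₀ = F·Dose / Vd = 219.5 / 12.6 = 17.42 mg/L
k = ln2 / t½ = 0.693147 / 5.35 = 0.1296 h⁻¹
C = C₀ · e^(−k·t) = 17.42 × e^(−0.1296 × 23.9)
  = 17.42 × 0.04516 = 0.7867 mg/L
(0.7867 mg/L = 0.7867 mcg/mL)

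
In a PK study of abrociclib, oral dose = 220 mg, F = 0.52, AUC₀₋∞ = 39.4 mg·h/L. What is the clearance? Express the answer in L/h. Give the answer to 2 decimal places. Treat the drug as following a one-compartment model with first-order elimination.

CL = F·Dose / AUC = 0.52 × 220 / 39.4 = 2.904 L/h

2.90 L/h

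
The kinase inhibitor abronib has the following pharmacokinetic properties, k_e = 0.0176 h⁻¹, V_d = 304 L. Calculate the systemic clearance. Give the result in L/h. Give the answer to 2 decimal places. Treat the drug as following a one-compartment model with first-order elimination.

5.35 L/h

CL = k × Vd = 0.0176 × 304 = 5.350 L/h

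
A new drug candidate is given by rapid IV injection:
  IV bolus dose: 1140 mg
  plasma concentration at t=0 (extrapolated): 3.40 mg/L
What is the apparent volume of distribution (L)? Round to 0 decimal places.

335 L

Vd = Dose / C₀ = 1140 / 3.40 = 335.3 L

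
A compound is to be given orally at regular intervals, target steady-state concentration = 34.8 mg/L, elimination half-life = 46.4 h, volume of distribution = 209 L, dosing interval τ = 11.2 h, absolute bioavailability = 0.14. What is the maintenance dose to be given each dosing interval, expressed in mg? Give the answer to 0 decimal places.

8692 mg

k = ln2 / t½ = 0.693147 / 46.4 = 0.01494 h⁻¹
CL = k × Vd = 0.01494 × 209 = 3.122 L/h
At steady state, F × (Dose/τ) = Css × CL.
Dose = Css × CL × τ / F = 34.8 × 3.122 × 11.2 / 0.14 = 8692 mg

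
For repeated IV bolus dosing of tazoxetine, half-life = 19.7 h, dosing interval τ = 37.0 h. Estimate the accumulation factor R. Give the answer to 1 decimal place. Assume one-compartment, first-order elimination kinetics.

1.4

k = ln2 / t½ = 0.693147 / 19.7 = 0.03519 h⁻¹
e^(−kτ) = e^(−0.03519 × 37.0) = 0.2720
Accumulation ratio R = 1 / (1 − e^(−kτ)) = 1 / (1 − 0.2720) = 1.374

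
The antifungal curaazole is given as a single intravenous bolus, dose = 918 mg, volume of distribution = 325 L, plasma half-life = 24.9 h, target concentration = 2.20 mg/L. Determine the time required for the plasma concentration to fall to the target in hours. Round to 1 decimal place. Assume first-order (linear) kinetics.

9.0 h

C₀ = Dose / Vd = 918.0 / 325 = 2.825 mg/L
k = ln2 / t½ = 0.693147 / 24.9 = 0.02784 h⁻¹
t = ln(C₀ / C) / k = ln(2.825 / 2.20) / 0.02784
  = ln(1.284) / 0.02784 = 0.2500 / 0.02784 = 8.980 h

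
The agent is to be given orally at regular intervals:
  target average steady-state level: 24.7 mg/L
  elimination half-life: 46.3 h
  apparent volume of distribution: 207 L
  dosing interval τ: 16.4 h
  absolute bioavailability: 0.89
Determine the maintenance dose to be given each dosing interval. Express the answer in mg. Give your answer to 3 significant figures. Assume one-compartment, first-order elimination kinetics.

k = ln2 / t½ = 0.693147 / 46.3 = 0.01497 h⁻¹
CL = k × Vd = 0.01497 × 207 = 3.099 L/h
At steady state, F × (Dose/τ) = Css × CL.
Dose = Css × CL × τ / F = 24.7 × 3.099 × 16.4 / 0.89 = 1410 mg

1410 mg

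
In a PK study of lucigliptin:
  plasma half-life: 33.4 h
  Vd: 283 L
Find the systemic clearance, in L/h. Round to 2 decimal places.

5.87 L/h

k = ln2 / t½ = 0.693147 / 33.4 = 0.02075 h⁻¹
CL = k × Vd = 0.02075 × 283 = 5.872 L/h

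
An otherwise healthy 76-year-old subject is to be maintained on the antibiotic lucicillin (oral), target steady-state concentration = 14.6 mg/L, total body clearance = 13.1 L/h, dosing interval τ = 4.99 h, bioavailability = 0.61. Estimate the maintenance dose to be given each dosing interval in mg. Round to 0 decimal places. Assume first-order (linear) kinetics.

At steady state, F × (Dose/τ) = Css × CL.
Dose = Css × CL × τ / F = 14.6 × 13.10 × 4.99 / 0.61 = 1565 mg

1565 mg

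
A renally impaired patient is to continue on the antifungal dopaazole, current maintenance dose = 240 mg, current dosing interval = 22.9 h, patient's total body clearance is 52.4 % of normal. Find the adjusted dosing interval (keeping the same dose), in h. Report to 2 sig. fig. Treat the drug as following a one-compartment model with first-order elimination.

To keep the same average steady-state level, dosing rate must scale with clearance.
CL ratio = 52.4 / 100 = 0.5240
New interval (same dose) = 22.9 / 0.5240 = 43.70 h

44 h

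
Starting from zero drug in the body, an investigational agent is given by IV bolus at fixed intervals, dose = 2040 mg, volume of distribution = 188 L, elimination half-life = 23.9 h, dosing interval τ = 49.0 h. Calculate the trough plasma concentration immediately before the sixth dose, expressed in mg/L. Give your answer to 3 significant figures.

3.45 mg/L

C₀ per dose = Dose / Vd = 2040 / 188 = 10.85 mg/L
k = ln2 / t½ = 0.693147 / 23.9 = 0.02900 h⁻¹
Fraction remaining after one interval: r = e^(−kτ) = e^(−0.02900 × 49.0) = 0.2415
Before dose 6, 5 doses have been given (aged 1τ, 2τ, 3τ, 4τ, 5τ).
C_trough = C₀ × (r + r² + … + r^5) = C₀ × r(1−r^5)/(1−r)
        = 10.85 × 0.2415 × (1 − 0.0008215) / (1 − 0.2415) = 3.452 mg/L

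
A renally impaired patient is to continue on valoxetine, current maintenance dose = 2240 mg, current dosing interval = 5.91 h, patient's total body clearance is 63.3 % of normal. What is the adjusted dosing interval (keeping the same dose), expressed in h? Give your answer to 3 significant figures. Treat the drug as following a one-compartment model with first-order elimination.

9.34 h

To keep the same average steady-state level, dosing rate must scale with clearance.
CL ratio = 63.3 / 100 = 0.6330
New interval (same dose) = 5.91 / 0.6330 = 9.336 h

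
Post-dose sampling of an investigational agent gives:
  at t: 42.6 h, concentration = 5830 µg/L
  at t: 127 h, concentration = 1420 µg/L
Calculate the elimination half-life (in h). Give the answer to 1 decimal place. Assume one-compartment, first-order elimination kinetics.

k = ln(C₁/C₂) / (t₂ − t₁) = ln(5830/1420) / (127 − 42.6)
  = 1.412 / 84.40 = 0.01673 h⁻¹
t½ = ln2 / k = 0.693147 / 0.01673 = 41.43 h

41.4 h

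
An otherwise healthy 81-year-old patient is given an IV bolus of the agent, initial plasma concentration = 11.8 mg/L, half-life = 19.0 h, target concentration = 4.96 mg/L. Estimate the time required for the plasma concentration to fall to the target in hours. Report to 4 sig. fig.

k = ln2 / t½ = 0.693147 / 19.0 = 0.03648 h⁻¹
t = ln(C₀ / C) / k = ln(11.80 / 4.96) / 0.03648
  = ln(2.379) / 0.03648 = 0.8667 / 0.03648 = 23.76 h

23.76 h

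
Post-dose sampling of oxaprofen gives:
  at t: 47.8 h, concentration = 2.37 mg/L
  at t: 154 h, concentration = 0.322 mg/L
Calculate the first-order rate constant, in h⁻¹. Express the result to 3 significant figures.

0.0188 h⁻¹

k = ln(C₁/C₂) / (t₂ − t₁) = ln(2.37/0.322) / (154 − 47.8)
  = 1.996 / 106.2 = 0.01879 h⁻¹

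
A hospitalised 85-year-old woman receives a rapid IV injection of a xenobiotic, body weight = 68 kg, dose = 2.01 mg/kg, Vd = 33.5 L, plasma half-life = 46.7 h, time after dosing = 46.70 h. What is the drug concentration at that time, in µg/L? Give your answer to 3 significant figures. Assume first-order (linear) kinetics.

Total dose = 2.01 × 68 = 136.7 mg
C₀ = Dose / Vd = 136.7 / 33.5 = 4.081 mg/L
k = ln2 / t½ = 0.693147 / 46.7 = 0.01484 h⁻¹
t / t½ = 46.70 / 46.7 = 1 half-lives
C = C₀ × (1/2)^1 = 4.081 × 0.5000 = 2.041 mg/L
Convert: 2.041 mg/L × 1000 = 2041 µg/L

2040 µg/L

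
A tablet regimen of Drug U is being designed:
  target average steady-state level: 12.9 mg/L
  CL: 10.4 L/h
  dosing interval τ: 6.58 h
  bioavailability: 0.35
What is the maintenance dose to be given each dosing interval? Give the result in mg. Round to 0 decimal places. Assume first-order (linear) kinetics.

At steady state, F × (Dose/τ) = Css × CL.
Dose = Css × CL × τ / F = 12.9 × 10.40 × 6.58 / 0.35 = 2522 mg

2522 mg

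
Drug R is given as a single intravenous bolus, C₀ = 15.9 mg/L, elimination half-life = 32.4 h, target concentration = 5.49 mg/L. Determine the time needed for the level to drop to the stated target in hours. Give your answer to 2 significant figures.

k = ln2 / t½ = 0.693147 / 32.4 = 0.02139 h⁻¹
t = ln(C₀ / C) / k = ln(15.90 / 5.49) / 0.02139
  = ln(2.896) / 0.02139 = 1.063 / 0.02139 = 49.70 h

50 h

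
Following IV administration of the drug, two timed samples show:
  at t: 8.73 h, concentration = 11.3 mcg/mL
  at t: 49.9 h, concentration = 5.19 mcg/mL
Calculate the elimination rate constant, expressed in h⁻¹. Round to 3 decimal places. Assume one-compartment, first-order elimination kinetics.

k = ln(C₁/C₂) / (t₂ − t₁) = ln(11.3/5.19) / (49.9 − 8.73)
  = 0.7781 / 41.17 = 0.01890 h⁻¹

0.019 h⁻¹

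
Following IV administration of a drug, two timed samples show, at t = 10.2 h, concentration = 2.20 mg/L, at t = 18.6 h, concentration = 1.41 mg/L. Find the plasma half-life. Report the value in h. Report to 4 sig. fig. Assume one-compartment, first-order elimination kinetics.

k = ln(C₁/C₂) / (t₂ − t₁) = ln(2.20/1.41) / (18.6 − 10.2)
  = 0.4449 / 8.400 = 0.05296 h⁻¹
t½ = ln2 / k = 0.693147 / 0.05296 = 13.09 h

13.09 h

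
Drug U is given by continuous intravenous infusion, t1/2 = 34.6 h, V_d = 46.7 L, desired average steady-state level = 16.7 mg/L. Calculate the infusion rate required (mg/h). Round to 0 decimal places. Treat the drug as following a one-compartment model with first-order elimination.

k = ln2 / t½ = 0.693147 / 34.6 = 0.02003 h⁻¹
CL = k × Vd = 0.02003 × 46.7 = 0.9354 L/h
At steady state, infusion rate R₀ = Css × CL = 16.7 × 0.9354 = 15.62 mg/h

16 mg/h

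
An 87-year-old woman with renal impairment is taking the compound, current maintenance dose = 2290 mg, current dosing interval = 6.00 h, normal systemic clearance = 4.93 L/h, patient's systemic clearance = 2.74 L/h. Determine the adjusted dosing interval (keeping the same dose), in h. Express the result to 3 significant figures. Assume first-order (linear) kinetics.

10.8 h

To keep the same average steady-state level, dosing rate must scale with clearance.
CL ratio = 2.74 / 4.93 = 0.5558
New interval (same dose) = 6.00 / 0.5558 = 10.80 h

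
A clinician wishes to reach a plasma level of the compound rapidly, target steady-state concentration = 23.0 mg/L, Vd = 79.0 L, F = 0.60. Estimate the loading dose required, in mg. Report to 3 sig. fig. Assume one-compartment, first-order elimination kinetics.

LD = Css × Vd / F = 23.0 × 79.0 / 0.60 = 3028 mg

3030 mg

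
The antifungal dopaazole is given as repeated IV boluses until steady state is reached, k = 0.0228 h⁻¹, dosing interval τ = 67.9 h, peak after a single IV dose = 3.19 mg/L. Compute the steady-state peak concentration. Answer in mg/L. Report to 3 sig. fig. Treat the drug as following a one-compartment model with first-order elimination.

4.05 mg/L

e^(−kτ) = e^(−0.02280 × 67.9) = 0.2126
Accumulation ratio R = 1 / (1 − e^(−kτ)) = 1 / (1 − 0.2126) = 1.270
Steady-state peak = C₀ × R = 3.19 × 1.270 = 4.051 mg/L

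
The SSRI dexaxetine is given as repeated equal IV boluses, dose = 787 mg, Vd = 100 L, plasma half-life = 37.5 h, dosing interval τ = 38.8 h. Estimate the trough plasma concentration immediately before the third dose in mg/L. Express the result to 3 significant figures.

5.72 mg/L

C₀ per dose = Dose / Vd = 787 / 100 = 7.870 mg/L
k = ln2 / t½ = 0.693147 / 37.5 = 0.01848 h⁻¹
Fraction remaining after one interval: r = e^(−kτ) = e^(−0.01848 × 38.8) = 0.4882
Before dose 3, 2 doses have been given (aged 1τ, 2τ).
C_trough = C₀ × (r + r²) = 7.870 × (0.4882 + 0.2383) = 5.718 mg/L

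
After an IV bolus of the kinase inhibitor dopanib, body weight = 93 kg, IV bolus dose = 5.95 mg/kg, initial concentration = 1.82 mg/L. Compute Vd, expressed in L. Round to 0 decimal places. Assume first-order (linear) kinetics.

304 L

Dose = 5.95 × 93 = 553.4 mg
Vd = Dose / C₀ = 553.4 / 1.82 = 304.1 L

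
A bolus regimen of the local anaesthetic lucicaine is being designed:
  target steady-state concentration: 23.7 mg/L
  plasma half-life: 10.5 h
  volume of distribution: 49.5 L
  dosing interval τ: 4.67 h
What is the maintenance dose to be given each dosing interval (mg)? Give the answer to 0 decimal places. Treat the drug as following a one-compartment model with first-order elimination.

k = ln2 / t½ = 0.693147 / 10.5 = 0.06601 h⁻¹
CL = k × Vd = 0.06601 × 49.5 = 3.267 L/h
At steady state, Dose/τ = Css × CL.
Dose = Css × CL × τ = 23.7 × 3.267 × 4.67 = 361.6 mg

362 mg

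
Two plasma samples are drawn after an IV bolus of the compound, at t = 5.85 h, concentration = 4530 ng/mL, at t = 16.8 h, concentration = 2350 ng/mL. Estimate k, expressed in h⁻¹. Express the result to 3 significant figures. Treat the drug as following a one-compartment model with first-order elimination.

k = ln(C₁/C₂) / (t₂ − t₁) = ln(4530/2350) / (16.8 − 5.85)
  = 0.6563 / 10.95 = 0.05994 h⁻¹

0.0599 h⁻¹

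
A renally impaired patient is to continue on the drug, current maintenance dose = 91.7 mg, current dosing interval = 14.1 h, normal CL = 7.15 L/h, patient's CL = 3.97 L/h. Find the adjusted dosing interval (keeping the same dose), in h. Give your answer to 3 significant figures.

To keep the same average steady-state level, dosing rate must scale with clearance.
CL ratio = 3.97 / 7.15 = 0.5552
New interval (same dose) = 14.1 / 0.5552 = 25.40 h

25.4 h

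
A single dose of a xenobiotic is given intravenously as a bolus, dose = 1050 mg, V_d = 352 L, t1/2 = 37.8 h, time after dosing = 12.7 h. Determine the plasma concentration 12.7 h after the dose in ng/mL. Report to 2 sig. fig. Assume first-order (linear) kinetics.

2400 ng/mL

C₀ = Dose / Vd = 1050 / 352 = 2.983 mg/L
k = ln2 / t½ = 0.693147 / 37.8 = 0.01834 h⁻¹
C = C₀ · e^(−k·t) = 2.983 × e^(−0.01834 × 12.7)
  = 2.983 × 0.7922 = 2.363 mg/L
Convert: 2.363 mg/L × 1000 = 2363 ng/mL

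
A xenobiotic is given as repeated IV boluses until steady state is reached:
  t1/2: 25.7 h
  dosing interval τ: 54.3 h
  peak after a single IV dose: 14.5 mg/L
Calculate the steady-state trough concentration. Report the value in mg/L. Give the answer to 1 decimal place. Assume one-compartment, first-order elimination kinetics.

k = ln2 / t½ = 0.693147 / 25.7 = 0.02697 h⁻¹
e^(−kτ) = e^(−0.02697 × 54.3) = 0.2312
Accumulation ratio R = 1 / (1 − e^(−kτ)) = 1 / (1 − 0.2312) = 1.301
Steady-state trough = C₀ × R × e^(−kτ) = 14.5 × 1.301 × 0.2312 = 4.361 mg/L

4.4 mg/L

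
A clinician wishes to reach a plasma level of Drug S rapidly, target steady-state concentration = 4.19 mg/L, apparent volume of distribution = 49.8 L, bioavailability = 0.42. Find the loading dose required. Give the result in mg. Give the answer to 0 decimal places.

LD = Css × Vd / F = 4.19 × 49.8 / 0.42 = 496.8 mg

497 mg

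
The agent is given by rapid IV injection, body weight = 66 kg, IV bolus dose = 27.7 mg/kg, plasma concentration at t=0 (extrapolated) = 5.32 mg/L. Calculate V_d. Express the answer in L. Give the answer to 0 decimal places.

Dose = 27.7 × 66 = 1828 mg
Vd = Dose / C₀ = 1828 / 5.32 = 343.6 L

344 L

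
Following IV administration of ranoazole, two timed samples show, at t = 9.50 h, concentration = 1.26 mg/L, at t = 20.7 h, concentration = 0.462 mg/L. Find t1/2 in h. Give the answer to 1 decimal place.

k = ln(C₁/C₂) / (t₂ − t₁) = ln(1.26/0.462) / (20.7 − 9.50)
  = 1.003 / 11.20 = 0.08955 h⁻¹
t½ = ln2 / k = 0.693147 / 0.08955 = 7.740 h

7.7 h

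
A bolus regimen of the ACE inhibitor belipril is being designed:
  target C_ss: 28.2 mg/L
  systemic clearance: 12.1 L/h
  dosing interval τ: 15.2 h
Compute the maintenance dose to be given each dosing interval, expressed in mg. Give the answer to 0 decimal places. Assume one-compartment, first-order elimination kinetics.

At steady state, Dose/τ = Css × CL.
Dose = Css × CL × τ = 28.2 × 12.10 × 15.2 = 5187 mg

5187 mg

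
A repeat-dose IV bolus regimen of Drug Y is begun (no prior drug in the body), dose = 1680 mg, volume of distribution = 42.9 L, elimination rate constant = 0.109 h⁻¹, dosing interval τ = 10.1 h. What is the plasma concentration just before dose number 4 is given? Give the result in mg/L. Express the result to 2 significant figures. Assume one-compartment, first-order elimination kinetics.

19 mg/L

C₀ per dose = Dose / Vd = 1680 / 42.9 = 39.16 mg/L
Fraction remaining after one interval: r = e^(−kτ) = e^(−0.1090 × 10.1) = 0.3326
Before dose 4, 3 doses have been given (aged 1τ, 2τ, 3τ).
C_trough = C₀ × (r + r² + … + r^3) = C₀ × r(1−r^3)/(1−r)
        = 39.16 × 0.3326 × (1 − 0.03679) / (1 − 0.3326) = 18.80 mg/L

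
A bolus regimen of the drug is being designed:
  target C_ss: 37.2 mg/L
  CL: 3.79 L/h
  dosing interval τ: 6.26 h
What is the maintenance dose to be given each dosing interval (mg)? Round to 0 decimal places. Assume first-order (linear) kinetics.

883 mg

At steady state, Dose/τ = Css × CL.
Dose = Css × CL × τ = 37.2 × 3.790 × 6.26 = 882.6 mg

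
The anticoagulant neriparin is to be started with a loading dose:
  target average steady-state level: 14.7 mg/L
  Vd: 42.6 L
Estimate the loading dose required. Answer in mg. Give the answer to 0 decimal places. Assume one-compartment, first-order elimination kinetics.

626 mg

LD = Css × Vd = 14.7 × 42.6 = 626.2 mg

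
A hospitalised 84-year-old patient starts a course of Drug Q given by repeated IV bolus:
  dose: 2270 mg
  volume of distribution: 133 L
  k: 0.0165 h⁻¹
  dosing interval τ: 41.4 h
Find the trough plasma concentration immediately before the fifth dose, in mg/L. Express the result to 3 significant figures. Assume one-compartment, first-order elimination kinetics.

16.3 mg/L

C₀ per dose = Dose / Vd = 2270 / 133 = 17.07 mg/L
Fraction remaining after one interval: r = e^(−kτ) = e^(−0.01650 × 41.4) = 0.5050
Before dose 5, 4 doses have been given (aged 1τ, 2τ, 3τ, 4τ).
C_trough = C₀ × (r + r² + … + r^4) = C₀ × r(1−r^4)/(1−r)
        = 17.07 × 0.5050 × (1 − 0.06504) / (1 − 0.5050) = 16.28 mg/L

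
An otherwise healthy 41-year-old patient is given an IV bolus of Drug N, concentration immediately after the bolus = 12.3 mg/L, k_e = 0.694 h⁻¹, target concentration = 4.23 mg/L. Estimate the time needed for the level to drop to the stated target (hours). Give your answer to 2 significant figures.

1.5 h

t = ln(C₀ / C) / k = ln(12.30 / 4.23) / 0.6940
  = ln(2.908) / 0.6940 = 1.067 / 0.6940 = 1.537 h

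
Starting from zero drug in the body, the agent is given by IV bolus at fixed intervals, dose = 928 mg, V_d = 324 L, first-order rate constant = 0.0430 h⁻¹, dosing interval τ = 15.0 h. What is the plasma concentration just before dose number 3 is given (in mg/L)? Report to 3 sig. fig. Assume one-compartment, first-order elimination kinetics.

2.29 mg/L

C₀ per dose = Dose / Vd = 928 / 324 = 2.864 mg/L
Fraction remaining after one interval: r = e^(−kτ) = e^(−0.04300 × 15.0) = 0.5247
Before dose 3, 2 doses have been given (aged 1τ, 2τ).
C_trough = C₀ × (r + r²) = 2.864 × (0.5247 + 0.2753) = 2.291 mg/L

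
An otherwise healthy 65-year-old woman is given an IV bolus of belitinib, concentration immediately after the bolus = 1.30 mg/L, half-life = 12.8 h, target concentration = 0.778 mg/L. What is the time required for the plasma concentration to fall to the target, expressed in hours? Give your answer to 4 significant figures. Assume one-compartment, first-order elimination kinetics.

9.481 h

k = ln2 / t½ = 0.693147 / 12.8 = 0.05415 h⁻¹
t = ln(C₀ / C) / k = ln(1.300 / 0.778) / 0.05415
  = ln(1.671) / 0.05415 = 0.5134 / 0.05415 = 9.481 h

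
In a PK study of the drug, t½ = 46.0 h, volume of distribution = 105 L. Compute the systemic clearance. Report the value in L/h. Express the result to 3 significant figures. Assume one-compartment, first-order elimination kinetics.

k = ln2 / t½ = 0.693147 / 46.0 = 0.01507 h⁻¹
CL = k × Vd = 0.01507 × 105 = 1.582 L/h

1.58 L/h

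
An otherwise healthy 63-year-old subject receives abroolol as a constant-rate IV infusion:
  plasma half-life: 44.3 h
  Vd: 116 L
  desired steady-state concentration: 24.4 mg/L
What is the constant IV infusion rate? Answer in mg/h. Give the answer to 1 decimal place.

k = ln2 / t½ = 0.693147 / 44.3 = 0.01565 h⁻¹
CL = k × Vd = 0.01565 × 116 = 1.815 L/h
At steady state, infusion rate R₀ = Css × CL = 24.4 × 1.815 = 44.29 mg/h

44.3 mg/h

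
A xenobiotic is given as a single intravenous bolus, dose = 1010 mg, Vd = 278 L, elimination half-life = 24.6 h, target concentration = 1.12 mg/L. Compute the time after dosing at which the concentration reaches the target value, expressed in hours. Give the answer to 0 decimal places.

C₀ = Dose / Vd = 1010 / 278 = 3.633 mg/L
k = ln2 / t½ = 0.693147 / 24.6 = 0.02818 h⁻¹
t = ln(C₀ / C) / k = ln(3.633 / 1.12) / 0.02818
  = ln(3.244) / 0.02818 = 1.177 / 0.02818 = 41.77 h

42 h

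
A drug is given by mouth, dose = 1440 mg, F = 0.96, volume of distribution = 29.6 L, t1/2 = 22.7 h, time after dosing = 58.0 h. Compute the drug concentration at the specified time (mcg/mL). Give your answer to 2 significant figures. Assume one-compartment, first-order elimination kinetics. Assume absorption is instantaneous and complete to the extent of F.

7.9 mcg/mL

Amount reaching circulation = F × Dose = 0.96 × 1440 = 1382 mg
C₀ = F·Dose / Vd = 1382 / 29.6 = 46.69 mg/L
k = ln2 / t½ = 0.693147 / 22.7 = 0.03054 h⁻¹
C = C₀ · e^(−k·t) = 46.69 × e^(−0.03054 × 58.0)
  = 46.69 × 0.1701 = 7.942 mg/L
(7.942 mg/L = 7.942 mcg/mL)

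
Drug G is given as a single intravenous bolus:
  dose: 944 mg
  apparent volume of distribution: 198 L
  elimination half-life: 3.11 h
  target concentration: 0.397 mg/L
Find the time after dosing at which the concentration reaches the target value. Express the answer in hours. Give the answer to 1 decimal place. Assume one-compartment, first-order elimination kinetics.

C₀ = Dose / Vd = 944.0 / 198 = 4.768 mg/L
k = ln2 / t½ = 0.693147 / 3.11 = 0.2229 h⁻¹
t = ln(C₀ / C) / k = ln(4.768 / 0.397) / 0.2229
  = ln(12.01) / 0.2229 = 2.486 / 0.2229 = 11.15 h

11.2 h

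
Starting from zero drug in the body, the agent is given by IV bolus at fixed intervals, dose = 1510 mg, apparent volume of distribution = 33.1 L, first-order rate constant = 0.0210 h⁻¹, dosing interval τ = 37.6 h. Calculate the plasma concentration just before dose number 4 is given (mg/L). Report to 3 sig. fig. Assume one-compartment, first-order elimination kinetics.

C₀ per dose = Dose / Vd = 1510 / 33.1 = 45.62 mg/L
Fraction remaining after one interval: r = e^(−kτ) = e^(−0.02100 × 37.6) = 0.4540
Before dose 4, 3 doses have been given (aged 1τ, 2τ, 3τ).
C_trough = C₀ × (r + r² + … + r^3) = C₀ × r(1−r^3)/(1−r)
        = 45.62 × 0.4540 × (1 − 0.09358) / (1 − 0.4540) = 34.38 mg/L

34.4 mg/L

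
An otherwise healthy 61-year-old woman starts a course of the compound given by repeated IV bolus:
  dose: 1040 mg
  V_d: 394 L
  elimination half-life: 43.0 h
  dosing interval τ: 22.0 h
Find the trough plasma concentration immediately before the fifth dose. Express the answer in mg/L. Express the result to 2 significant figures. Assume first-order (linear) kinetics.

4.7 mg/L

C₀ per dose = Dose / Vd = 1040 / 394 = 2.640 mg/L
k = ln2 / t½ = 0.693147 / 43.0 = 0.01612 h⁻¹
Fraction remaining after one interval: r = e^(−kτ) = e^(−0.01612 × 22.0) = 0.7014
Before dose 5, 4 doses have been given (aged 1τ, 2τ, 3τ, 4τ).
C_trough = C₀ × (r + r² + … + r^4) = C₀ × r(1−r^4)/(1−r)
        = 2.640 × 0.7014 × (1 − 0.2420) / (1 − 0.7014) = 4.701 mg/L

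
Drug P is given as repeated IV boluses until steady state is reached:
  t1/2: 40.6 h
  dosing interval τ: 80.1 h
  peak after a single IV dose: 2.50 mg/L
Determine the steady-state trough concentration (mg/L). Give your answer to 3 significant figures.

0.855 mg/L

k = ln2 / t½ = 0.693147 / 40.6 = 0.01707 h⁻¹
e^(−kτ) = e^(−0.01707 × 80.1) = 0.2548
Accumulation ratio R = 1 / (1 − e^(−kτ)) = 1 / (1 − 0.2548) = 1.342
Steady-state trough = C₀ × R × e^(−kτ) = 2.50 × 1.342 × 0.2548 = 0.8549 mg/L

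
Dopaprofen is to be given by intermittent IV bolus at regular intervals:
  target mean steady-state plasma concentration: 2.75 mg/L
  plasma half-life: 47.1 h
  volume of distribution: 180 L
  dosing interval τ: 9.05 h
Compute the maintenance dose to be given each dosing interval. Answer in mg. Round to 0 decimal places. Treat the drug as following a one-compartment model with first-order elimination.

k = ln2 / t½ = 0.693147 / 47.1 = 0.01472 h⁻¹
CL = k × Vd = 0.01472 × 180 = 2.650 L/h
At steady state, Dose/τ = Css × CL.
Dose = Css × CL × τ = 2.75 × 2.650 × 9.05 = 65.95 mg

66 mg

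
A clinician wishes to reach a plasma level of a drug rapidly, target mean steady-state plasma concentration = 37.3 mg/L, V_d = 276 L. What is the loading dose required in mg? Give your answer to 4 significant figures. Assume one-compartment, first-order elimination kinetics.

LD = Css × Vd = 37.3 × 276 = 10290 mg

10290 mg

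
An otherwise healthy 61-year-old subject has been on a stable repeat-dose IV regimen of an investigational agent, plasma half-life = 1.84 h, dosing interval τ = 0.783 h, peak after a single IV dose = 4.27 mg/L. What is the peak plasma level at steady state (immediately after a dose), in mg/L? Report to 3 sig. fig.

16.7 mg/L

k = ln2 / t½ = 0.693147 / 1.84 = 0.3767 h⁻¹
e^(−kτ) = e^(−0.3767 × 0.783) = 0.7446
Accumulation ratio R = 1 / (1 − e^(−kτ)) = 1 / (1 − 0.7446) = 3.915
Steady-state peak = C₀ × R = 4.27 × 3.915 = 16.72 mg/L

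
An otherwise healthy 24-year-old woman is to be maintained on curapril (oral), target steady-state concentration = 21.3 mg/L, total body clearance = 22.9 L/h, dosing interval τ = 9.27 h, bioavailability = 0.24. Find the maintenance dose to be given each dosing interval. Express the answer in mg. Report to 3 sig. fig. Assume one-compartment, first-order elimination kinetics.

At steady state, F × (Dose/τ) = Css × CL.
Dose = Css × CL × τ / F = 21.3 × 22.90 × 9.27 / 0.24 = 18840 mg

18800 mg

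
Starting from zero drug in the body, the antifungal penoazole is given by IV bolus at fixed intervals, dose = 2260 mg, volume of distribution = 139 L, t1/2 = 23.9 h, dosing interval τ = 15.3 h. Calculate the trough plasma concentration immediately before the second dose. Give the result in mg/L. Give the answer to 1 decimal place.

10.4 mg/L

C₀ per dose = Dose / Vd = 2260 / 139 = 16.26 mg/L
k = ln2 / t½ = 0.693147 / 23.9 = 0.02900 h⁻¹
Fraction remaining after one interval: r = e^(−kτ) = e^(−0.02900 × 15.3) = 0.6417
Before dose 2, 1 dose has been given (aged 1τ).
C_trough = C₀ × r = 16.26 × 0.6417 = 10.43 mg/L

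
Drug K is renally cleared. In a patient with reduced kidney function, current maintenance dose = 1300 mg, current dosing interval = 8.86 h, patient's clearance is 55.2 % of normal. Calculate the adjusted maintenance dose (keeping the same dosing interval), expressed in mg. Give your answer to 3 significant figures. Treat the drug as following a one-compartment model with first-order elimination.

718 mg

To keep the same average steady-state level, dosing rate must scale with clearance.
CL ratio = 55.2 / 100 = 0.5520
New dose (same interval) = 1300 × 0.5520 = 717.6 mg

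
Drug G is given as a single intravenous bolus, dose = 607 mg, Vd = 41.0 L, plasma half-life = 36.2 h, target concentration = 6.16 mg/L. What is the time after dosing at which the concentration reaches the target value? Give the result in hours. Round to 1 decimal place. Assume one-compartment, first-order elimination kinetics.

C₀ = Dose / Vd = 607.0 / 41.0 = 14.80 mg/L
k = ln2 / t½ = 0.693147 / 36.2 = 0.01915 h⁻¹
t = ln(C₀ / C) / k = ln(14.80 / 6.16) / 0.01915
  = ln(2.403) / 0.01915 = 0.8767 / 0.01915 = 45.78 h

45.8 h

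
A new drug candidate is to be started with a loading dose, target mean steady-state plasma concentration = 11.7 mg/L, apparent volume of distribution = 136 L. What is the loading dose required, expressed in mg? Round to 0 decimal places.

1591 mg

LD = Css × Vd = 11.7 × 136 = 1591 mg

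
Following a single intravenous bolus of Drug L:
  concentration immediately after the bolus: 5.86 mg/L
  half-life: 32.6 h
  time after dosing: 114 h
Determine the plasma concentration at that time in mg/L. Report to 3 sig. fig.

0.519 mg/L

k = ln2 / t½ = 0.693147 / 32.6 = 0.02126 h⁻¹
C = C₀ · e^(−k·t) = 5.860 × e^(−0.02126 × 114)
  = 5.860 × 0.08860 = 0.5192 mg/L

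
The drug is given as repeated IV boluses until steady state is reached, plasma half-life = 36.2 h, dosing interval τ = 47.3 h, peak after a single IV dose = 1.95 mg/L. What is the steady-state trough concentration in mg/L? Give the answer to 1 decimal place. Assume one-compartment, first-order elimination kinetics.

1.3 mg/L

k = ln2 / t½ = 0.693147 / 36.2 = 0.01915 h⁻¹
e^(−kτ) = e^(−0.01915 × 47.3) = 0.4042
Accumulation ratio R = 1 / (1 − e^(−kτ)) = 1 / (1 − 0.4042) = 1.678
Steady-state trough = C₀ × R × e^(−kτ) = 1.95 × 1.678 × 0.4042 = 1.323 mg/L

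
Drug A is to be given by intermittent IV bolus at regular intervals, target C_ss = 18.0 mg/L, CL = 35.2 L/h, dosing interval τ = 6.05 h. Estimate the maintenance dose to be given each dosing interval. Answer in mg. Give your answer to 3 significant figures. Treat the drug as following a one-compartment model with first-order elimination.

3830 mg

At steady state, Dose/τ = Css × CL.
Dose = Css × CL × τ = 18.0 × 35.20 × 6.05 = 3833 mg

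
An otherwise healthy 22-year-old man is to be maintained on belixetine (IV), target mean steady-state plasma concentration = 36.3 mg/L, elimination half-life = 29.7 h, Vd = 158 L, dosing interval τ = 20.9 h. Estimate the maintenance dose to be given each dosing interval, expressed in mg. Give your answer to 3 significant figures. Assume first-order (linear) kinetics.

k = ln2 / t½ = 0.693147 / 29.7 = 0.02334 h⁻¹
CL = k × Vd = 0.02334 × 158 = 3.688 L/h
At steady state, Dose/τ = Css × CL.
Dose = Css × CL × τ = 36.3 × 3.688 × 20.9 = 2798 mg

2800 mg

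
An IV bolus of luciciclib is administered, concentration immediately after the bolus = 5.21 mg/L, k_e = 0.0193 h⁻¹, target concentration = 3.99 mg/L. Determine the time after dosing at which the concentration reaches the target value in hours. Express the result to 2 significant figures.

t = ln(C₀ / C) / k = ln(5.210 / 3.99) / 0.01930
  = ln(1.306) / 0.01930 = 0.2670 / 0.01930 = 13.83 h

14 h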